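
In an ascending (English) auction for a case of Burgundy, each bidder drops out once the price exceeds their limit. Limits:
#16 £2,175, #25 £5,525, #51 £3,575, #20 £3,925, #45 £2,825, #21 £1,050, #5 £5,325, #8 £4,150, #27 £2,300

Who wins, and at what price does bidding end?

Open ascending-bid auction: the price rises until one bidder remains; the winner pays the price at which the last rival dropped out.
Limits in order: 5,525 (#25) > 5,325 (#5) > 4,150 (#8) > 3,925 (#20) > 3,575 (#51) > 2,825 (#45) > …
Bidding ends when #5 exits at £5,325; #25 takes it.

#25 wins at £5,325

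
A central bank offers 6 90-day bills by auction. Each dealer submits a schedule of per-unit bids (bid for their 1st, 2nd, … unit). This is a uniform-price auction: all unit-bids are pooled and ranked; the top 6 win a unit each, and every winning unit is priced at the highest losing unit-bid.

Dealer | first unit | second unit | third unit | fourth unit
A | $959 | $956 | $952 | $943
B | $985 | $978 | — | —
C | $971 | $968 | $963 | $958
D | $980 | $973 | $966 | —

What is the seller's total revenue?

Merging the schedules and taking the best 6: 985 (B-1), 980 (D-1), 978 (B-2), 973 (D-2), 971 (C-1), 968 (C-2)
The (k+1)-th unit-bid is $966.
Allocation: B 2, C 2, D 2. Every unit priced at $966.
Revenue = 6 × 966 = $5,796.

Total revenue: $5,796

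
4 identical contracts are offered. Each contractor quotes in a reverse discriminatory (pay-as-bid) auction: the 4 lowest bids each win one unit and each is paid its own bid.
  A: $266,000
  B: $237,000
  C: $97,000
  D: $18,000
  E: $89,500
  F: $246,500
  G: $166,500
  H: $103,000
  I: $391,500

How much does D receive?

D is paid $18,000

Bids ranked low→high: 18,000 (D), 89,500 (E), 97,000 (C), 103,000 (H), 166,500 (G), 237,000 (B), …
Winners (4 units): D, E, C, H.
D wins → own bid $18,000.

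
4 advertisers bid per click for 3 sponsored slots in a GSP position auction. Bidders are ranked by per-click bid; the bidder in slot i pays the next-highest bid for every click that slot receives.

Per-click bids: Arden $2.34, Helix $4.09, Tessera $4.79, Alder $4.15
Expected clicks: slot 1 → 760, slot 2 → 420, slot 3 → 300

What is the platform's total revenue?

Sorting advertisers: $4.79 (Tessera) > $4.15 (Alder) > $4.09 (Helix) > $2.34 (Arden)
Slot 1: Tessera pays $4.15 × 760 = $3154.00
Slot 2: Alder pays $4.09 × 420 = $1717.80
Slot 3: Helix pays $2.34 × 300 = $702.00
Total = $5573.80

Total revenue: $5573.80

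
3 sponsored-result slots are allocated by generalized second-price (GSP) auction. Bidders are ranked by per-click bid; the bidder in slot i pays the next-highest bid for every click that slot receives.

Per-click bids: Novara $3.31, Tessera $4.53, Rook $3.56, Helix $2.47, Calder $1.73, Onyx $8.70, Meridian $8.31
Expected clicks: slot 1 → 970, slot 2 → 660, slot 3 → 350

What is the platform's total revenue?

Total revenue: $12296.50

Per-click bids in order: $8.70 (Onyx) > $8.31 (Meridian) > $4.53 (Tessera) > $3.56 (Rook) > …
Slot 1: Onyx pays $8.31 × 970 = $8060.70
Slot 2: Meridian pays $4.53 × 660 = $2989.80
Slot 3: Tessera pays $3.56 × 350 = $1246.00
Total = $12296.50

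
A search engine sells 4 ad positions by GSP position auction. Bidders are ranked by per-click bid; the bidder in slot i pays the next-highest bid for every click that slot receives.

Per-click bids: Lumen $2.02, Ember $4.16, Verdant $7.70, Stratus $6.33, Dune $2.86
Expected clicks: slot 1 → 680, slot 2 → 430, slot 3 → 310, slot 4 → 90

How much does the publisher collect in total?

Ranked by bid: $7.70 (Verdant) > $6.33 (Stratus) > $4.16 (Ember) > $2.86 (Dune) > $2.02 (Lumen)
Slot 1: Verdant pays $6.33 × 680 = $4304.40
Slot 2: Stratus pays $4.16 × 430 = $1788.80
Slot 3: Ember pays $2.86 × 310 = $886.60
Slot 4: Dune pays $2.02 × 90 = $181.80
Total = $7161.60

Total revenue: $7161.60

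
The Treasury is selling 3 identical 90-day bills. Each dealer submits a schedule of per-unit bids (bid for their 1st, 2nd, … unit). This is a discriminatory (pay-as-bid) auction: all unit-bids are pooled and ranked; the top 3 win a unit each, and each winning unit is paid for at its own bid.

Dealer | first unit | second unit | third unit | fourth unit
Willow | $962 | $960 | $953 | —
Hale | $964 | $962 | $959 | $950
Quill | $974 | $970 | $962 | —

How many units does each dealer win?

Merging the schedules and taking the best 3: 974 (Quill-1), 970 (Quill-2), 964 (Hale-1)
Next rejected bid: $962 (not a price — pay-as-bid).
Allocation: Hale 1, Quill 2.

Hale 1, Quill 2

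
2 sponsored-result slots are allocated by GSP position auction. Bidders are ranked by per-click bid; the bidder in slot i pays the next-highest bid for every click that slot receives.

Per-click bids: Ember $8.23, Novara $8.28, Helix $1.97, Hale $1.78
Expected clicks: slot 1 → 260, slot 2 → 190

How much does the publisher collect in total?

Per-click bids in order: $8.28 (Novara) > $8.23 (Ember) > $1.97 (Helix) > …
Slot 1: Novara pays $8.23 × 260 = $2139.80
Slot 2: Ember pays $1.97 × 190 = $374.30
Total = $2514.10

Total revenue: $2514.10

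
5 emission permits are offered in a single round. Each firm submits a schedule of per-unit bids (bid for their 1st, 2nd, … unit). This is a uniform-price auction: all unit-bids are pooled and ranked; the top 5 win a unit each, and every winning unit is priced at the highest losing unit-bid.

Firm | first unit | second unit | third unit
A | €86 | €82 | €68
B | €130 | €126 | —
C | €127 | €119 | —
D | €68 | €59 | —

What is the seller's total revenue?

Total revenue: €410

All unit-bids, highest first — top 5: 130 (B-1), 127 (C-1), 126 (B-2), 119 (C-2), 86 (A-1)
First bid not allocated: €82.
Allocation: A 1, B 2, C 2. Every unit priced at €82.
Revenue = 5 × 82 = €410.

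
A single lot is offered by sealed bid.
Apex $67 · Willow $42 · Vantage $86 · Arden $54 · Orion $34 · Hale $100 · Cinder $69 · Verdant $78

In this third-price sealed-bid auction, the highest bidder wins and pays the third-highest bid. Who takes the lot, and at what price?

Rule: the highest bidder wins and pays the third-highest bid.
Bids ranked: 100 (Hale) > 86 (Vantage) > 78 (Verdant) > 69 (Cinder) > 67 (Apex) > 54 (Arden) > …
Hale wins; payment is bid #3 in the ranking = $78.

Hale pays $78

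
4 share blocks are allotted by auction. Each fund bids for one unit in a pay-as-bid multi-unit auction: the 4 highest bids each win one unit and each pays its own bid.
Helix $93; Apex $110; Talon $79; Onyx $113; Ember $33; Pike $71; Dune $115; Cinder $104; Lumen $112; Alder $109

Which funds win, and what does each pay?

Dune $115, Onyx $113, Lumen $112, Apex $110

Bids ranked high→low: 115 (Dune), 113 (Onyx), 112 (Lumen), 110 (Apex), 109 (Alder), 104 (Cinder), …
Winners (4 units): Dune, Onyx, Lumen, Apex.
Each winner pays its own bid: Dune $115, Onyx $113, Lumen $112, Apex $110.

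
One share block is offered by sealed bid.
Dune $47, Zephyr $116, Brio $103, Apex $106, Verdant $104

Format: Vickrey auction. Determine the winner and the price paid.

Zephyr pays $106

Bids ranked: 116 (Zephyr) > 106 (Apex) > 104 (Verdant) > 103 (Brio) > 47 (Dune)
Zephyr wins with the highest bid; price is set by the runner-up at $106.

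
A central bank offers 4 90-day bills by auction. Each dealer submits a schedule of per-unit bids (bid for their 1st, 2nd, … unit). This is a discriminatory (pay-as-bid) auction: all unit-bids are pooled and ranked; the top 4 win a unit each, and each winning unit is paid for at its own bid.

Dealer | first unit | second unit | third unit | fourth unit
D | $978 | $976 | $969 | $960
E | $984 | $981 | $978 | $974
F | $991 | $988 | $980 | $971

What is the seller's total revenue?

All unit-bids, highest first — top 4: 991 (F-1), 988 (F-2), 984 (E-1), 981 (E-2)
Next rejected bid: $980 (not a price — pay-as-bid).
Each winning unit pays its own bid.
Revenue = 991 + 988 + 984 + 981 = $3,944.

Total revenue: $3,944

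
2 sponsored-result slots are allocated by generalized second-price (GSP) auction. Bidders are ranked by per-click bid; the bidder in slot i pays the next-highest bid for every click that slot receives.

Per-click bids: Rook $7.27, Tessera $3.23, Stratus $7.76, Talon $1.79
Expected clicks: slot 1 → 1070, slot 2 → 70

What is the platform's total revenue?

Total revenue: $8005.00

Per-click bids in order: $7.76 (Stratus) > $7.27 (Rook) > $3.23 (Tessera) > …
Slot 1: Stratus pays $7.27 × 1070 = $7778.90
Slot 2: Rook pays $3.23 × 70 = $226.10
Total = $8005.00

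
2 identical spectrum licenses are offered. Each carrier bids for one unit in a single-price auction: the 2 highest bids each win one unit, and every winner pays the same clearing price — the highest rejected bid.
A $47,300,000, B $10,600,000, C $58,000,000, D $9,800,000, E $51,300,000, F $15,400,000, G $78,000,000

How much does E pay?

E pays $0

Ordering the bids: 78,000,000 (G), 58,000,000 (C), 51,300,000 (E), 47,300,000 (A), …
Winners (2 units): G, C.
First losing bid is E's $51,300,000, which sets the uniform price.
E does not win → pays $0.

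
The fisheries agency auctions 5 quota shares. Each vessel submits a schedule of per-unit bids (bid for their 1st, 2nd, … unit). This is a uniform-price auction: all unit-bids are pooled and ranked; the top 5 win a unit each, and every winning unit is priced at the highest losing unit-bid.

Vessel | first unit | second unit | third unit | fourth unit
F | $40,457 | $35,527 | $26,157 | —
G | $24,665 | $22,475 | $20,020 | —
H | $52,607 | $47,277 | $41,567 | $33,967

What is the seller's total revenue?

Total revenue: $169,835

Merging the schedules and taking the best 5: 52,607 (H-1), 47,277 (H-2), 41,567 (H-3), 40,457 (F-1), 35,527 (F-2)
Highest rejected unit-bid = $33,967.
Allocation: F 2, H 3. Every unit priced at $33,967.
Revenue = 5 × 33,967 = $169,835.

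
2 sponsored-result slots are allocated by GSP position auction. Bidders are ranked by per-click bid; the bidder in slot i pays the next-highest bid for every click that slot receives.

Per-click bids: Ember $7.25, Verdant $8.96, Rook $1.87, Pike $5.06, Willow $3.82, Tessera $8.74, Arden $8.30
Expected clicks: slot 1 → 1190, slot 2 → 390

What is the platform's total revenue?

Total revenue: $13637.60

Per-click bids in order: $8.96 (Verdant) > $8.74 (Tessera) > $8.30 (Arden) > …
Slot 1: Verdant pays $8.74 × 1190 = $10400.60
Slot 2: Tessera pays $8.30 × 390 = $3237.00
Total = $13637.60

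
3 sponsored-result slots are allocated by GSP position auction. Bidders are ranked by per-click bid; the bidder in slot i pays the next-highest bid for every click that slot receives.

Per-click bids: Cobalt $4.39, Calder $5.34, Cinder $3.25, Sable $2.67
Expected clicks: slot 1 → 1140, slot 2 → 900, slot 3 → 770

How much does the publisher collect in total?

Total revenue: $9985.50

Ranked by bid: $5.34 (Calder) > $4.39 (Cobalt) > $3.25 (Cinder) > $2.67 (Sable)
Slot 1: Calder pays $4.39 × 1140 = $5004.60
Slot 2: Cobalt pays $3.25 × 900 = $2925.00
Slot 3: Cinder pays $2.67 × 770 = $2055.90
Total = $9985.50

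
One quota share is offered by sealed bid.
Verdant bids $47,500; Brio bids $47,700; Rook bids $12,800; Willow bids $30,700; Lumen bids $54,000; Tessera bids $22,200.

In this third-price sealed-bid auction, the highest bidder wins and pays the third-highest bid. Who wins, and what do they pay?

Third-price sealed-bid auction: the highest bidder wins and pays the third-highest bid.
Bids ranked: 54,000 (Lumen) > 47,700 (Brio) > 47,500 (Verdant) > 30,700 (Willow) > 22,200 (Tessera) > 12,800 (Rook)
Lumen is highest; pays the third-highest bid, $47,500.

Lumen pays $47,500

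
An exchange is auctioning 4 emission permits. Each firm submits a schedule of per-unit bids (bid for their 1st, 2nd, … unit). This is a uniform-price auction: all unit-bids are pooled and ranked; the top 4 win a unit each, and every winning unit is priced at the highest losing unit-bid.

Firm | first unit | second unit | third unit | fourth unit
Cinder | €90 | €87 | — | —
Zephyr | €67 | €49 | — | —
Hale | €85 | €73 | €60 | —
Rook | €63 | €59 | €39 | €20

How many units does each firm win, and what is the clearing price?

Pooled unit-bids ranked (top 4): 90 (Cinder-1), 87 (Cinder-2), 85 (Hale-1), 73 (Hale-2)
The (k+1)-th unit-bid is €67.
Allocation: Cinder 2, Hale 2.

Cinder 2, Hale 2; clearing price €67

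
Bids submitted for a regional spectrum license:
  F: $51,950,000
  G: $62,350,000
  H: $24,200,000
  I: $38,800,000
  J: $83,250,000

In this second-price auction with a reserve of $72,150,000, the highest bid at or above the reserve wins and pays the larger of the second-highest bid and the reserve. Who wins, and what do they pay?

Second-price auction with a reserve of $72,150,000: the highest bid at or above the reserve wins and pays the larger of the second-highest bid and the reserve.
Sorting bids: 83,250,000 (J) > 62,350,000 (G) > 51,950,000 (F) > 38,800,000 (I) > 24,200,000 (H)
J has the top bid at or above the reserve ($83,250,000).
Second-highest bid $62,350,000 is below the reserve $72,150,000, so the reserve binds → payment $72,150,000.

J pays $72,150,000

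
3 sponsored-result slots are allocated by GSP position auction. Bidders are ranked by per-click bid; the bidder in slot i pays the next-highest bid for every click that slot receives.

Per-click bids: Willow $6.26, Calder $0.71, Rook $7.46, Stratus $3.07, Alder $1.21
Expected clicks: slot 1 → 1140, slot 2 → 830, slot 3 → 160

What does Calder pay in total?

Per-click bids in order: $7.46 (Rook) > $6.26 (Willow) > $3.07 (Stratus) > $1.21 (Alder) > …
Calder ranks below slot 3 → no slot, pays nothing.

Calder pays $0.00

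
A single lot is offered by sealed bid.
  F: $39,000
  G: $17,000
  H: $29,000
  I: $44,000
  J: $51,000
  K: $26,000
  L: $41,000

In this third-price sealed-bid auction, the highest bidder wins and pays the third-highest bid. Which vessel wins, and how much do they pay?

Third-price sealed-bid auction: the highest bidder wins and pays the third-highest bid.
Sorting bids: 51,000 (J) > 44,000 (I) > 41,000 (L) > 39,000 (F) > 29,000 (H) > 26,000 (K) > …
J wins; payment is bid #3 in the ranking = $41,000.

J pays $41,000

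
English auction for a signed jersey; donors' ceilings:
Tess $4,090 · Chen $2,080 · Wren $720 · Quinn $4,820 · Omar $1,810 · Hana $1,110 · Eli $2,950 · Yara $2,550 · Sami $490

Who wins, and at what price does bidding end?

Quinn wins at $4,090

Limits ranked: 4,820 (Quinn) > 4,090 (Tess) > 2,950 (Eli) > 2,550 (Yara) > 2,080 (Chen) > 1,810 (Omar) > …
Once the price passes $4,090, only Quinn is left; the hammer falls at Tess's limit of $4,090.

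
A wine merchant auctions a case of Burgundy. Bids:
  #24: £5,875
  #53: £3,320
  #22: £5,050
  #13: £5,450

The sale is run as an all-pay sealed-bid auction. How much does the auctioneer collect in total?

Total revenue: £19,695

All-pay sealed-bid auction: the highest bidder wins the item, but every bidder pays their own bid.
Sorting bids: 5,875 (#24) > 5,450 (#13) > 5,050 (#22) > 3,320 (#53)
Every bidder forfeits their bid regardless of winning.
Revenue = 5,875 + 3,320 + 5,050 + 5,450 = £19,695.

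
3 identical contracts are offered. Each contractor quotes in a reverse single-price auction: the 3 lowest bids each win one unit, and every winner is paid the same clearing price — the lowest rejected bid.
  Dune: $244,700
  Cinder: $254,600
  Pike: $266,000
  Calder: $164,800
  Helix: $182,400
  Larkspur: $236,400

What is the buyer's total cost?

Bids ranked low→high: 164,800 (Calder), 182,400 (Helix), 236,400 (Larkspur), 244,700 (Dune), 254,600 (Cinder), …
The 3 lowest are Calder, Helix, Larkspur.
Clearing price = lowest rejected bid = $244,700.
Total cost = 3 × $244,700 = $734,100.

Total cost: $734,100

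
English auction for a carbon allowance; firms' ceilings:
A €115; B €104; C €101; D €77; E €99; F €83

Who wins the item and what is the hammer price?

Limits in order: 115 (A) > 104 (B) > 101 (C) > 99 (E) > 83 (F) > 77 (D)
B is the last rival to drop out, at €104; A remains and wins at that price.

A wins at €104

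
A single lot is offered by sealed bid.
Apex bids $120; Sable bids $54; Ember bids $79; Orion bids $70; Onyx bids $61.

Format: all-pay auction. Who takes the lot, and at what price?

Apex pays $120

Sorting bids: 120 (Apex) > 79 (Ember) > 70 (Orion) > 61 (Onyx) > 54 (Sable)
Apex is highest and takes the item; every bidder forfeits their bid.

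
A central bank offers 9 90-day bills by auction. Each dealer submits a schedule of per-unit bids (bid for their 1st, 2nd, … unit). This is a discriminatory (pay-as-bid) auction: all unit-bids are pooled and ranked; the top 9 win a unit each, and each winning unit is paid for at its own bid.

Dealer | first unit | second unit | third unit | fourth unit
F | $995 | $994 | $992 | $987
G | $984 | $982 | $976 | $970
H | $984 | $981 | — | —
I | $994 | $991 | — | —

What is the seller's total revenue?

Merging the schedules and taking the best 9: 995 (F-1), 994 (F-2), 994 (I-1), 992 (F-3), 991 (I-2), 987 (F-4), 984 (G-1), 984 (H-1), 982 (G-2)
Next rejected bid: $981 (not a price — pay-as-bid).
Each winning unit pays its own bid.
Revenue = 995 + 994 + 994 + 992 + 991 + 987 + 984 + 984 + 982 = $8,903.

Total revenue: $8,903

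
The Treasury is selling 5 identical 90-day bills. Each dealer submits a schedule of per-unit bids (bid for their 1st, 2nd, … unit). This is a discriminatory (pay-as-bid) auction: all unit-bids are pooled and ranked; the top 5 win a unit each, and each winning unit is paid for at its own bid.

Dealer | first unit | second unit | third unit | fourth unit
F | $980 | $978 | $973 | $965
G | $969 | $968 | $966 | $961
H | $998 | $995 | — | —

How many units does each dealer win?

F 3, H 2

Pooled unit-bids ranked (top 5): 998 (H-1), 995 (H-2), 980 (F-1), 978 (F-2), 973 (F-3)
Next rejected bid: $969 (not a price — pay-as-bid).
Allocation: F 3, H 2.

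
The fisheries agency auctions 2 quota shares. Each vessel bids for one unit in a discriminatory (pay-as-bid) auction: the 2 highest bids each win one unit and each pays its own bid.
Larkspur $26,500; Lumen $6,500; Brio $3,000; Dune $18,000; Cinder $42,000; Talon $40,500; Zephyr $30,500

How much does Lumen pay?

Lumen pays $0

Bids ranked high→low: 42,000 (Cinder), 40,500 (Talon), 30,500 (Zephyr), 26,500 (Larkspur), …
The 2 highest are Cinder, Talon.
Lumen does not win → $0.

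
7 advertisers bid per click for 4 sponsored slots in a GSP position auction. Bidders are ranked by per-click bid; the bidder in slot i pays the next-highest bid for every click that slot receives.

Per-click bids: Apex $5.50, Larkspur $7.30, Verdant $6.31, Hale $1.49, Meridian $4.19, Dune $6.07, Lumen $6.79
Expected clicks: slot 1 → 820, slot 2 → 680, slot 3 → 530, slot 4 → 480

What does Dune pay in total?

Sorting advertisers: $7.30 (Larkspur) > $6.79 (Lumen) > $6.31 (Verdant) > $6.07 (Dune) > $5.50 (Apex) > …
Dune holds slot 4 → pays next bid $5.50 × 480 clicks = $2640.00.

Dune pays $2640.00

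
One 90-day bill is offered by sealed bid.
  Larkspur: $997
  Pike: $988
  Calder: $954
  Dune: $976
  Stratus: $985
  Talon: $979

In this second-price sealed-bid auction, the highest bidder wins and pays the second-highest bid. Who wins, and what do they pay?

Sorting bids: 997 (Larkspur) > 988 (Pike) > 985 (Stratus) > 979 (Talon) > 976 (Dune) > 954 (Calder)
Larkspur is highest; pays the second-highest bid, $988.

Larkspur pays $988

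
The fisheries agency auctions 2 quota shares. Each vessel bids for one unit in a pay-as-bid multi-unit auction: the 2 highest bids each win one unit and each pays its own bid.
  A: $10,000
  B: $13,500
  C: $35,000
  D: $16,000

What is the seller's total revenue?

Bids ranked high→low: 35,000 (C), 16,000 (D), 13,500 (B), 10,000 (A)
Winners (2 units): C, D.
Total revenue = 35,000 + 16,000 = $51,000.

Total revenue: $51,000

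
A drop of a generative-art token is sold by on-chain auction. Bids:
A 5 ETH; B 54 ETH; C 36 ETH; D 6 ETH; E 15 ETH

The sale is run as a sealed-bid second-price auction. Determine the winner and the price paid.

B pays 36 ETH

Bids ranked: 54 (B) > 36 (C) > 15 (E) > 6 (D) > 5 (A)
B wins with the highest bid; price is set by the runner-up at 36 ETH.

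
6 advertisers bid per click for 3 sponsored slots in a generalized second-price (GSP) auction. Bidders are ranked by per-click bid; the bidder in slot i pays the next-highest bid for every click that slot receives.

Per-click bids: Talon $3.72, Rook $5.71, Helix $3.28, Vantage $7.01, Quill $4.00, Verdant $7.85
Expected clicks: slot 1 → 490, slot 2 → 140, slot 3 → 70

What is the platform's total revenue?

Total revenue: $4514.30

Per-click bids in order: $7.85 (Verdant) > $7.01 (Vantage) > $5.71 (Rook) > $4.00 (Quill) > …
Slot 1: Verdant pays $7.01 × 490 = $3434.90
Slot 2: Vantage pays $5.71 × 140 = $799.40
Slot 3: Rook pays $4.00 × 70 = $280.00
Total = $4514.30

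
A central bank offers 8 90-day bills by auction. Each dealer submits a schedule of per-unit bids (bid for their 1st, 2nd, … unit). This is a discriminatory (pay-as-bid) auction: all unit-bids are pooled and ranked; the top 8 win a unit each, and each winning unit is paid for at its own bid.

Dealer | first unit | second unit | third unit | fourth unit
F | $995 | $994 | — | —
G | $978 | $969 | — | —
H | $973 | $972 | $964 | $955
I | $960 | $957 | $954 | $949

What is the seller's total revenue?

Total revenue: $7,805

Pooled unit-bids ranked (top 8): 995 (F-1), 994 (F-2), 978 (G-1), 973 (H-1), 972 (H-2), 969 (G-2), 964 (H-3), 960 (I-1)
Next rejected bid: $957 (not a price — pay-as-bid).
Each winning unit pays its own bid.
Revenue = 995 + 994 + 978 + 973 + 972 + 969 + 964 + 960 = $7,805.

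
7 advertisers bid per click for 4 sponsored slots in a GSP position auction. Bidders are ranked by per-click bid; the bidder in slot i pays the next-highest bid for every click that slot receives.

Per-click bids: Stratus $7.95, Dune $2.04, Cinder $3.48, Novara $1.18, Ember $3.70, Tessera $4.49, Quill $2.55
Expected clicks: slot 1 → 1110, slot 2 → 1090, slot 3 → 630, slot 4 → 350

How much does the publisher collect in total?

Total revenue: $12101.80

Ranked by bid: $7.95 (Stratus) > $4.49 (Tessera) > $3.70 (Ember) > $3.48 (Cinder) > $2.55 (Quill) > …
Slot 1: Stratus pays $4.49 × 1110 = $4983.90
Slot 2: Tessera pays $3.70 × 1090 = $4033.00
Slot 3: Ember pays $3.48 × 630 = $2192.40
Slot 4: Cinder pays $2.55 × 350 = $892.50
Total = $12101.80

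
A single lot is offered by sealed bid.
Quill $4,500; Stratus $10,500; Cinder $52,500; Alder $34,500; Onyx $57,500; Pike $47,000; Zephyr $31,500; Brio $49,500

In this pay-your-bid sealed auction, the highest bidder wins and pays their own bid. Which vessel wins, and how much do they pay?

Bids ranked: 57,500 (Onyx) > 52,500 (Cinder) > 49,500 (Brio) > 47,000 (Pike) > 34,500 (Alder) > 31,500 (Zephyr) > …
First-price: Onyx pays what they bid, $57,500.

Onyx pays $57,500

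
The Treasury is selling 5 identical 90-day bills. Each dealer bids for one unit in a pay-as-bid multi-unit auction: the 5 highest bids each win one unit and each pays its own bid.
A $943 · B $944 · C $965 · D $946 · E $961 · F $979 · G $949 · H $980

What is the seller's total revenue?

Total revenue: $4,834

Sorting: 980 (H), 979 (F), 965 (C), 961 (E), 949 (G), 946 (D), 944 (B), …
Winners (5 units): H, F, C, E, G.
Total revenue = 980 + 979 + 965 + 961 + 949 = $4,834.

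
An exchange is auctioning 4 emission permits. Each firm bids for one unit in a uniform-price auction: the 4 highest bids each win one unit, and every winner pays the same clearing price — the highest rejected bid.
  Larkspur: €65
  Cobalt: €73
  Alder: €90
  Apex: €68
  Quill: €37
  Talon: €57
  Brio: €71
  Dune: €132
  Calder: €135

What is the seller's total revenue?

Total revenue: €284

Bids ranked high→low: 135 (Calder), 132 (Dune), 90 (Alder), 73 (Cobalt), 71 (Brio), 68 (Apex), …
Top 4: Calder, Dune, Alder, Cobalt.
First losing bid is Brio's €71, which sets the uniform price.
Total revenue = 4 × €71 = €284.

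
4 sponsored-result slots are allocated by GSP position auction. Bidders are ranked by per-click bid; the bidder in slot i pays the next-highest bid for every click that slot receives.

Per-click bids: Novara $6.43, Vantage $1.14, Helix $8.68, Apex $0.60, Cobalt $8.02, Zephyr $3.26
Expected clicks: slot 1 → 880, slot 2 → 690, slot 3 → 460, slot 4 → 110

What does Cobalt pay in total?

Per-click bids in order: $8.68 (Helix) > $8.02 (Cobalt) > $6.43 (Novara) > $3.26 (Zephyr) > $1.14 (Vantage) > …
Cobalt holds slot 2 → pays next bid $6.43 × 690 clicks = $4436.70.

Cobalt pays $4436.70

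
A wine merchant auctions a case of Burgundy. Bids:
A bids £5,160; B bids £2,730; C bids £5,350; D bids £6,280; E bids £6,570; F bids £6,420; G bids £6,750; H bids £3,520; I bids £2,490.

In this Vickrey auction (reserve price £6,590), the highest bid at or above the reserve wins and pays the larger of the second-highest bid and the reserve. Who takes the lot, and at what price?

Bids ranked: 6,750 (G) > 6,570 (E) > 6,420 (F) > 6,280 (D) > 5,350 (C) > 5,160 (A) > …
G has the top bid at or above the reserve (£6,750).
max(second-highest £6,570, reserve £6,590) = £6,590.

G pays £6,590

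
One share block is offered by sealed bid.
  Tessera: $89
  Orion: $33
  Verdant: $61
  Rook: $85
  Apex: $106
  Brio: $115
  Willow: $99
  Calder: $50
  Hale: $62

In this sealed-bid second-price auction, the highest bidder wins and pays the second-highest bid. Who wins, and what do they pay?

Rule: the highest bidder wins and pays the second-highest bid.
Sorting bids: 115 (Brio) > 106 (Apex) > 99 (Willow) > 89 (Tessera) > 85 (Rook) > 62 (Hale) > …
Brio is highest; pays the second-highest bid, $106.

Brio pays $106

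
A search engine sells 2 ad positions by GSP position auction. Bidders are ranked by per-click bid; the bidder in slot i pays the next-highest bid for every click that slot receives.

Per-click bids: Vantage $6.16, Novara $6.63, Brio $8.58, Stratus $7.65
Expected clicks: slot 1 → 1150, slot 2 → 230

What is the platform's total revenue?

Total revenue: $10322.40

Per-click bids in order: $8.58 (Brio) > $7.65 (Stratus) > $6.63 (Novara) > …
Slot 1: Brio pays $7.65 × 1150 = $8797.50
Slot 2: Stratus pays $6.63 × 230 = $1524.90
Total = $10322.40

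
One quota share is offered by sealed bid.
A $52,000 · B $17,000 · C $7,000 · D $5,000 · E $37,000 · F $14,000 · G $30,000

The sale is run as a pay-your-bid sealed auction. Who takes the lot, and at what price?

Rule: the highest bidder wins and pays their own bid.
Bids in order: 52,000 (A) > 37,000 (E) > 30,000 (G) > 17,000 (B) > 14,000 (F) > 7,000 (C) > …
A is highest → pays own bid, $52,000.

A pays $52,000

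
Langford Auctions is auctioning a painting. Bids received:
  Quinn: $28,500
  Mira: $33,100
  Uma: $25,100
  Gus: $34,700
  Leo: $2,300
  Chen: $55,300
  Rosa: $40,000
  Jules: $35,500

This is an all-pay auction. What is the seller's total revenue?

Rule: the highest bidder wins the item, but every bidder pays their own bid.
Bids in order: 55,300 (Chen) > 40,000 (Rosa) > 35,500 (Jules) > 34,700 (Gus) > 33,100 (Mira) > 28,500 (Quinn) > …
Chen wins with the top bid; all bids are sunk regardless.
Every bidder forfeits their bid regardless of winning.
Revenue = 28,500 + 33,100 + 25,100 + 34,700 + 2,300 + 55,300 + 40,000 + 35,500 = $254,500.

Total revenue: $254,500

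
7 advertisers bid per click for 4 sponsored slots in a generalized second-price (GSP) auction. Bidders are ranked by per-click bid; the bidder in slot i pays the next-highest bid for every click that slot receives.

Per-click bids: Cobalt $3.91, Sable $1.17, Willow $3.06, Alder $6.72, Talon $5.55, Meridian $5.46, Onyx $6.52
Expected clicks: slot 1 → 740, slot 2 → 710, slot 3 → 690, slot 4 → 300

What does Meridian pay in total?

Meridian pays $1173.00

Sorting advertisers: $6.72 (Alder) > $6.52 (Onyx) > $5.55 (Talon) > $5.46 (Meridian) > $3.91 (Cobalt) > …
Meridian holds slot 4 → pays next bid $3.91 × 300 clicks = $1173.00.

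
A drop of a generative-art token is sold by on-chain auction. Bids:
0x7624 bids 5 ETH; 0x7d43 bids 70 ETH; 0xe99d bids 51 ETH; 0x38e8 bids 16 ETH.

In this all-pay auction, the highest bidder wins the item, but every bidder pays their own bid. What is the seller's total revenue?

Total revenue: 142 ETH

Sorting bids: 70 (0x7d43) > 51 (0xe99d) > 16 (0x38e8) > 5 (0x7624)
0x7d43 wins with the top bid; all bids are sunk regardless.
Every bidder forfeits their bid regardless of winning.
Revenue = 5 + 70 + 51 + 16 = 142 ETH.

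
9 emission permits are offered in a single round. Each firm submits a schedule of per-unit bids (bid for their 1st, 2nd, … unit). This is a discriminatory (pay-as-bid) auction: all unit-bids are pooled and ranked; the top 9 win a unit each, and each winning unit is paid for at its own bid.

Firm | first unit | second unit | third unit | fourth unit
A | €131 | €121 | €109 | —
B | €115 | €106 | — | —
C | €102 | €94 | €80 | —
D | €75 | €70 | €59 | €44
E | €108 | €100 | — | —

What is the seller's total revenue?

Total revenue: €986

All unit-bids, highest first — top 9: 131 (A-1), 121 (A-2), 115 (B-1), 109 (A-3), 108 (E-1), 106 (B-2), 102 (C-1), 100 (E-2), 94 (C-2)
Next rejected bid: €80 (not a price — pay-as-bid).
Each winning unit pays its own bid.
Revenue = 131 + 121 + 115 + 109 + 108 + 106 + 102 + 100 + 94 = €986.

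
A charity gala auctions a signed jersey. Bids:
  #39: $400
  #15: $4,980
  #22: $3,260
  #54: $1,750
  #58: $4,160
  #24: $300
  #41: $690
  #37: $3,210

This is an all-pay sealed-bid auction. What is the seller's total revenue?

Total revenue: $18,750

Bids in order: 4,980 (#15) > 4,160 (#58) > 3,260 (#22) > 3,210 (#37) > 1,750 (#54) > 690 (#41) > …
#15 wins with the top bid; all bids are sunk regardless.
Every bidder forfeits their bid regardless of winning.
Revenue = 400 + 4,980 + 3,260 + 1,750 + 4,160 + 300 + 690 + 3,210 = $18,750.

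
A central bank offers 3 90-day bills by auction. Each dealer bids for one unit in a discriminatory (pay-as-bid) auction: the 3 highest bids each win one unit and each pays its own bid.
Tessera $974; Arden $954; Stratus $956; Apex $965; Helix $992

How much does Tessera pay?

Tessera pays $974

Sorting: 992 (Helix), 974 (Tessera), 965 (Apex), 956 (Stratus), 954 (Arden)
Top 3: Helix, Tessera, Apex.
Tessera wins → own bid $974.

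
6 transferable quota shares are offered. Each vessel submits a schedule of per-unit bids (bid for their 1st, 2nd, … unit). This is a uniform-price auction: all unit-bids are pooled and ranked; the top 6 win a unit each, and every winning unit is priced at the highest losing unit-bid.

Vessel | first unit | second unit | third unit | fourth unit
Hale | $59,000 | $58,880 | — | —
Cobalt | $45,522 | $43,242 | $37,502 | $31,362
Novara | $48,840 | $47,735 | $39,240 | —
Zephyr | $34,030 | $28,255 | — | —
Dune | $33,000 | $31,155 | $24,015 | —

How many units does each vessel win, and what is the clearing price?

Cobalt 2, Hale 2, Novara 2; clearing price $39,240

Pooled unit-bids ranked (top 6): 59,000 (Hale-1), 58,880 (Hale-2), 48,840 (Novara-1), 47,735 (Novara-2), 45,522 (Cobalt-1), 43,242 (Cobalt-2)
The (k+1)-th unit-bid is $39,240.
Allocation: Cobalt 2, Hale 2, Novara 2.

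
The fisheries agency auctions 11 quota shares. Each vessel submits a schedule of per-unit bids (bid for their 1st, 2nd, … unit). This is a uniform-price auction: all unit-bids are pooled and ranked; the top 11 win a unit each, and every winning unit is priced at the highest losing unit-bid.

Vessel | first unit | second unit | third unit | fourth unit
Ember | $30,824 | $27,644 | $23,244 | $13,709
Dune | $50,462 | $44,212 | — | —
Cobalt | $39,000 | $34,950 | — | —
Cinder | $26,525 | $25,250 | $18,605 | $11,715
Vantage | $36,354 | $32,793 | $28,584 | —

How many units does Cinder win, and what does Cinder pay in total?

Cinder: 2 units, pays $46,488

Pooled unit-bids ranked (top 11): 50,462 (Dune-1), 44,212 (Dune-2), 39,000 (Cobalt-1), 36,354 (Vantage-1), 34,950 (Cobalt-2), 32,793 (Vantage-2), 30,824 (Ember-1), 28,584 (Vantage-3), 27,644 (Ember-2), 26,525 (Cinder-1), 25,250 (Cinder-2)
The (k+1)-th unit-bid is $23,244.
Cinder wins 2 unit(s) at $23,244 each.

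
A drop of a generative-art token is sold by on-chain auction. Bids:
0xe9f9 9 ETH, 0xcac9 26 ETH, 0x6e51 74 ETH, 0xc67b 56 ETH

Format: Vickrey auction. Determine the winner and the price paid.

0x6e51 pays 56 ETH

Vickrey auction: the highest bidder wins and pays the second-highest bid.
Sorting bids: 74 (0x6e51) > 56 (0xc67b) > 26 (0xcac9) > 9 (0xe9f9)
0x6e51 wins with the highest bid; price is set by the runner-up at 56 ETH.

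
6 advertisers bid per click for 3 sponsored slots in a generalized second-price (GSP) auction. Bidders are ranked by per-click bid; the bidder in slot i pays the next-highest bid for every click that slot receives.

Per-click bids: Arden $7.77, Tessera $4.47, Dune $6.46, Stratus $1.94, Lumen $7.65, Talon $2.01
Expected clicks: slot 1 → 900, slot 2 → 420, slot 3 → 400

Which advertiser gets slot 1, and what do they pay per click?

Sorting advertisers: $7.77 (Arden) > $7.65 (Lumen) > $6.46 (Dune) > $4.47 (Tessera) > …
Slot 1 goes to the first-ranked bidder, Arden, who pays the next bid down: $7.65/click.

Arden; $7.65 per click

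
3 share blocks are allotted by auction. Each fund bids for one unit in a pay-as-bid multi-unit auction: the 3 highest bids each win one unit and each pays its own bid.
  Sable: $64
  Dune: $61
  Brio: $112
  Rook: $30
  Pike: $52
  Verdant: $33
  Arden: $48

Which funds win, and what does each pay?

Brio $112, Sable $64, Dune $61

Bids ranked high→low: 112 (Brio), 64 (Sable), 61 (Dune), 52 (Pike), 48 (Arden), …
Top 3: Brio, Sable, Dune.
Each winner pays its own bid: Brio $112, Sable $64, Dune $61.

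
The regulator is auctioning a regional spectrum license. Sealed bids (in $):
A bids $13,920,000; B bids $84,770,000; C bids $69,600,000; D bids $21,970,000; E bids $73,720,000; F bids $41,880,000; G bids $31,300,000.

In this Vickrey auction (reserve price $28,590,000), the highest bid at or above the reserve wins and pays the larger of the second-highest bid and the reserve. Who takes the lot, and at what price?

B pays $73,720,000

Vickrey auction (reserve price $28,590,000): the highest bid at or above the reserve wins and pays the larger of the second-highest bid and the reserve.
Sorting bids: 84,770,000 (B) > 73,720,000 (E) > 69,600,000 (C) > 41,880,000 (F) > 31,300,000 (G) > 21,970,000 (D) > …
Highest eligible bid: B at $84,770,000.
Second-highest bid $73,720,000 exceeds the reserve $28,590,000 → payment $73,720,000.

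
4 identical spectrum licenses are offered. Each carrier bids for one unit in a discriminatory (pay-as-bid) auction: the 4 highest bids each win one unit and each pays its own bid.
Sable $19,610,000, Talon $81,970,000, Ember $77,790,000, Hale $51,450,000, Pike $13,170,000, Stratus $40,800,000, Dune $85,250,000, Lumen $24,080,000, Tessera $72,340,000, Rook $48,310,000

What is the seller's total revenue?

Bids ranked high→low: 85,250,000 (Dune), 81,970,000 (Talon), 77,790,000 (Ember), 72,340,000 (Tessera), 51,450,000 (Hale), 48,310,000 (Rook), …
The 4 highest are Dune, Talon, Ember, Tessera.
Total revenue = 85,250,000 + 81,970,000 + 77,790,000 + 72,340,000 = $317,350,000.

Total revenue: $317,350,000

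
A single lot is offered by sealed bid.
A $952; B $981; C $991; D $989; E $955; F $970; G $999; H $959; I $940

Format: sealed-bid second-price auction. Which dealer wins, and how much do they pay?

Sorting bids: 999 (G) > 991 (C) > 989 (D) > 981 (B) > 970 (F) > 959 (H) > …
G is highest; pays the second-highest bid, $991.

G pays $991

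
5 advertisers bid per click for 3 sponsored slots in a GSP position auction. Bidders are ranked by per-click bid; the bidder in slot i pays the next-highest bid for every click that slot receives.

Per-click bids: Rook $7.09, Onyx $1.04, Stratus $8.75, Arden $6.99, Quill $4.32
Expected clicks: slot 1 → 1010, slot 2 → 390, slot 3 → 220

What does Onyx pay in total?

Ranked by bid: $8.75 (Stratus) > $7.09 (Rook) > $6.99 (Arden) > $4.32 (Quill) > …
Onyx ranks below slot 3 → no slot, pays nothing.

Onyx pays $0.00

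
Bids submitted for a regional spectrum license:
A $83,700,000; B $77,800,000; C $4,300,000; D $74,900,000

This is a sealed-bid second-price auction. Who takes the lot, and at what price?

Rule: the highest bidder wins and pays the second-highest bid.
Sorting bids: 83,700,000 (A) > 77,800,000 (B) > 74,900,000 (D) > 4,300,000 (C)
A is highest; pays the second-highest bid, $77,800,000.

A pays $77,800,000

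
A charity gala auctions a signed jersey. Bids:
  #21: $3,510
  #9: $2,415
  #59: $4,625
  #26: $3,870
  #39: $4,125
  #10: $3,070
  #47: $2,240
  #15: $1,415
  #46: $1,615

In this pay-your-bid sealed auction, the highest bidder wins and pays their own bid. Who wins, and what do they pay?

Pay-your-bid sealed auction: the highest bidder wins and pays their own bid.
Sorting bids: 4,625 (#59) > 4,125 (#39) > 3,870 (#26) > 3,510 (#21) > 3,070 (#10) > 2,415 (#9) > …
#59 is highest → pays own bid, $4,625.

#59 pays $4,625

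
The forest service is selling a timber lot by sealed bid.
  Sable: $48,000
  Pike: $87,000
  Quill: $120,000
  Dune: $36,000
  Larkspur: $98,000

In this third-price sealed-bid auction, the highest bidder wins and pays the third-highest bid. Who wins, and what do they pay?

Quill pays $87,000

Bids in order: 120,000 (Quill) > 98,000 (Larkspur) > 87,000 (Pike) > 48,000 (Sable) > 36,000 (Dune)
Quill is highest; pays the third-highest bid, $87,000.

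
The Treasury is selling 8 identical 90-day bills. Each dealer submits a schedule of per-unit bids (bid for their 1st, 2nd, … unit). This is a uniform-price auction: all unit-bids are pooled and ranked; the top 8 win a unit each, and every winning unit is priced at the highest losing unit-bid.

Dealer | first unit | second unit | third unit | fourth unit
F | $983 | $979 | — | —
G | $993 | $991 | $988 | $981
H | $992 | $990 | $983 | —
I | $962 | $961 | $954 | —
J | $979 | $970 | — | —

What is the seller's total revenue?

Pooled unit-bids ranked (top 8): 993 (G-1), 992 (H-1), 991 (G-2), 990 (H-2), 988 (G-3), 983 (F-1), 983 (H-3), 981 (G-4)
First bid not allocated: $979.
Allocation: F 1, G 4, H 3. Every unit priced at $979.
Revenue = 8 × 979 = $7,832.

Total revenue: $7,832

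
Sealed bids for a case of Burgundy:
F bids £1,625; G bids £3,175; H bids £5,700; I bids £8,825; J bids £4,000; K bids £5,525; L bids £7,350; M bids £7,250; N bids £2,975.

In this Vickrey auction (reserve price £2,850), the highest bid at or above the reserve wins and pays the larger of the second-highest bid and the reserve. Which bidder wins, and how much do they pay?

Sorting bids: 8,825 (I) > 7,350 (L) > 7,250 (M) > 5,700 (H) > 5,525 (K) > 4,000 (J) > …
Highest eligible bid: I at £8,825.
Second-highest bid £7,350 exceeds the reserve £2,850 → payment £7,350.

I pays £7,350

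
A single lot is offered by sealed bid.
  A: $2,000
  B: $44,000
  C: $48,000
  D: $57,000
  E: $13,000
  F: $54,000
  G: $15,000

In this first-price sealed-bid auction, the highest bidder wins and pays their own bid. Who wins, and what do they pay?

D pays $57,000

Bids in order: 57,000 (D) > 54,000 (F) > 48,000 (C) > 44,000 (B) > 15,000 (G) > 13,000 (E) > …
D is highest → pays own bid, $57,000.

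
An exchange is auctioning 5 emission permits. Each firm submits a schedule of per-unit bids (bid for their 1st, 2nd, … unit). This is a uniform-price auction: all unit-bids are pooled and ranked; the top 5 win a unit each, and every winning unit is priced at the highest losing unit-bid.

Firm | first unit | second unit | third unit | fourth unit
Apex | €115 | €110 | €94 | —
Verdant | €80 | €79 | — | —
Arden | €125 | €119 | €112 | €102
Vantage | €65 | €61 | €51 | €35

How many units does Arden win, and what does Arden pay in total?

Pooled unit-bids ranked (top 5): 125 (Arden-1), 119 (Arden-2), 115 (Apex-1), 112 (Arden-3), 110 (Apex-2)
Highest rejected unit-bid = €102.
Arden wins 3 unit(s) at €102 each.

Arden: 3 units, pays €306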